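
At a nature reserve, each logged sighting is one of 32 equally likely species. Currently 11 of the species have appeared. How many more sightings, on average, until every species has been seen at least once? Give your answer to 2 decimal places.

116.65

From k distinct to k+1 distinct takes on average 32/(32-k) sightings.
Sum over k = 11,...,31: E = 32/21 + 32/20 + 32/19 + ... + 32/2 + 32/1 = 116.651.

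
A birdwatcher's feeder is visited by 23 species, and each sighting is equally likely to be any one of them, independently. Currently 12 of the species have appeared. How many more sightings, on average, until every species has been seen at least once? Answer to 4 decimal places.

69.4572

The wait to go from k to k+1 distinct species is geometric with mean 23/(23-k).
Sum over k = 12,...,22: E = 23/11 + 23/10 + 23/9 + ... + 23/2 + 23/1 = 69.45718.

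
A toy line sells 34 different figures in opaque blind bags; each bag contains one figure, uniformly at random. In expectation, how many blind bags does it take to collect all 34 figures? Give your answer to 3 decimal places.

140.019

Split into phases: going from k distinct to k+1 distinct takes on average 34/(34-k) blind bags.
E[T] = 34/34 + 34/33 + 34/32 + ... + 34/2 + 34/1 = 34·H_{34}.
H_{34} = 4.1182, so E[T] = 140.0191.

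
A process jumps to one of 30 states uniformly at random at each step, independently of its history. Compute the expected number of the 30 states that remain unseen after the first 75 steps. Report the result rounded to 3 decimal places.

For each state, P(unseen after 75) = (29/30)^75 = 0.0787.
By linearity of expectation, E[unseen] = 30·(29/30)^75 = 2.3598.

2.360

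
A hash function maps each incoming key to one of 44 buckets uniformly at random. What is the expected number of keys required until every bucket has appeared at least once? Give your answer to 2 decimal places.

192.40

The wait to go from k to k+1 distinct buckets is geometric with mean 44/(44-k).
E[T] = 44/44 + 44/43 + 44/42 + ... + 44/2 + 44/1 = 44·H_{44}.
H_{44} = 4.373, so E[T] = 192.400.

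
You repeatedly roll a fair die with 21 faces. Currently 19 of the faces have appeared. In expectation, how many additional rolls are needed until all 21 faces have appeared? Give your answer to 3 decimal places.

From k distinct to k+1 distinct takes on average 21/(21-k) rolls.
Sum over k = 19,...,20: E = 21/2 + 21/1 = 31.5000.

31.500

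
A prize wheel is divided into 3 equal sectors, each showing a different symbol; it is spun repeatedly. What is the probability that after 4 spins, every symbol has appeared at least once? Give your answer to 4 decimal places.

0.4444

By inclusion–exclusion over which symbols are missing,
P(all seen) = Σ_{j=0}^{3} (-1)^j C(3,j)((3-j)/3)^4
= 1.00000 - 0.59259 + 0.03704 - 0.00000
= 0.44444.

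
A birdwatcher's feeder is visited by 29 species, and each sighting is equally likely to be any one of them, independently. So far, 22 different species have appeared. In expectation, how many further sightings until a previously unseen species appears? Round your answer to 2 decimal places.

The number of sightings until the next new species is geometric with success probability 7/29, so its mean is 29/7.
E = 29/7 = 4.143.

4.14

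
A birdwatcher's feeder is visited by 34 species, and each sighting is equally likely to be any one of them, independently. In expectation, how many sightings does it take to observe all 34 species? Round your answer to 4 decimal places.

After k distinct species have appeared, the next sighting gives a new one with probability (34-k)/34, so the expected wait for the (k+1)-th is 34/(34-k).
E[T] = 34/34 + 34/33 + 34/32 + ... + 34/2 + 34/1 = 34·H_{34}.
H_{34} = 4.11821, so E[T] = 140.01914.

140.0191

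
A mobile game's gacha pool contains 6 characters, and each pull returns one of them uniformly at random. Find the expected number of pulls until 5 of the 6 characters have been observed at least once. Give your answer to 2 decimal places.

8.70

With k distinct characters already seen, the next new one arrives after an expected 6/(6-k) pulls.
Sum over k = 0,...,4: E = 6/6 + 6/5 + 6/4 + 6/3 + 6/2 = 8.700.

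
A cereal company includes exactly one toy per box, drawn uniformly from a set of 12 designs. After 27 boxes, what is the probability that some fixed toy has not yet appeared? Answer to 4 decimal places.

0.0954

On each box the fixed toy fails to appear with probability 11/12.
P(still missing after 27) = (11/12)^27 = 0.09544.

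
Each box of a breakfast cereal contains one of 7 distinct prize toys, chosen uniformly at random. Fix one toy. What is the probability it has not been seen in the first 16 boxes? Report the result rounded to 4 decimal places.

0.0849

Each box misses the fixed toy with probability (7-1)/7 = 6/7, independently.
P(still missing after 16) = (6/7)^16 = 0.08489.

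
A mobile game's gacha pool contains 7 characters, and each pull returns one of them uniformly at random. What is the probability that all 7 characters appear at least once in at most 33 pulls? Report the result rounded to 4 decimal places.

By inclusion–exclusion over which characters are missing,
P(all seen) = Σ_{j=0}^{7} (-1)^j C(7,j)((7-j)/7)^33
= 1.00000 - 0.04324 + 0.00032 - 0.00000 + 0.00000 - 0.00000 + 0.00000 - 0.00000
= 0.95708.

0.9571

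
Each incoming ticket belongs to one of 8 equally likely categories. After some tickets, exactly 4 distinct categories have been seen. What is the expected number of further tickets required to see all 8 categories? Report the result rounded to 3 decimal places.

16.667

With k distinct categories already seen, the next new one takes an expected 8/(8-k) tickets.
Sum over k = 4,...,7: E = 8/4 + 8/3 + 8/2 + 8/1 = 16.6667.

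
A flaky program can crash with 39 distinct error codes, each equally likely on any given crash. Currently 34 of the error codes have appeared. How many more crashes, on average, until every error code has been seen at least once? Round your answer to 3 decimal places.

With k distinct error codes already seen, the next new one takes an expected 39/(39-k) crashes.
Sum over k = 34,...,38: E = 39/5 + 39/4 + 39/3 + 39/2 + 39/1 = 89.0500.

89.050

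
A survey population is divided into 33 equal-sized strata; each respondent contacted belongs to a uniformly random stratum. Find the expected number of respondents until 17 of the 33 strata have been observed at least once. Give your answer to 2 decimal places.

Going from k to k+1 distinct takes a geometric number of respondents with mean 33/(33-k).
Sum over k = 0,...,16: E = 33/33 + 33/32 + 33/31 + ... + 33/18 + 33/17 = 23.366.

23.37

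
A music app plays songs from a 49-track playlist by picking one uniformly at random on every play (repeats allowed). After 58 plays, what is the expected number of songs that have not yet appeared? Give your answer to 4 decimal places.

14.8189

For each song, P(unseen after 58) = (48/49)^58 = 0.30243.
By linearity of expectation, E[unseen] = 49·(48/49)^58 = 14.81887.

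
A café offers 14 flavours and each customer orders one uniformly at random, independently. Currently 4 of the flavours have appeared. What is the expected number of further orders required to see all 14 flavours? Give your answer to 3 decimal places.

With k distinct flavours already seen, the next new one takes an expected 14/(14-k) orders.
Sum over k = 4,...,13: E = 14/10 + 14/9 + 14/8 + ... + 14/2 + 14/1 = 41.0056.

41.006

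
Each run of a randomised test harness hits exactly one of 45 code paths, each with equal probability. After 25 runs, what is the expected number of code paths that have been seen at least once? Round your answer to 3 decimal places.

19.342

For each code path, P(seen in 25 runs) = 1 - (44/45)^25 = 0.4298.
By linearity of expectation, E[distinct seen] = 45·(1 - (44/45)^25) = 19.3424.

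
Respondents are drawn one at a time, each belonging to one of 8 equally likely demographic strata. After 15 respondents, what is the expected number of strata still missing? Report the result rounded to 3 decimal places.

1.079

For each stratum, P(unseen after 15) = (7/8)^15 = 0.1349.
By linearity of expectation, E[unseen] = 8·(7/8)^15 = 1.0795.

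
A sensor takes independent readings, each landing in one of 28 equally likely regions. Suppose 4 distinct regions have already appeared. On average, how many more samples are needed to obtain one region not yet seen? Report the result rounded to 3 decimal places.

1.167

The number of samples until the next new region is geometric with success probability 24/28, so its mean is 28/24.
E = 28/24 = 1.1667.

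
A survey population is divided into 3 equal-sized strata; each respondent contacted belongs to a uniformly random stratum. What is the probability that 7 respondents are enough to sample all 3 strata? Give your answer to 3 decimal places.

Let A_i be the event that stratum i is missing after 7 respondents. By inclusion–exclusion on the A_i,
P(all seen) = Σ_{j=0}^{3} (-1)^j C(3,j)((3-j)/3)^7
= 1.0000 - 0.1756 + 0.0014 - 0.0000
= 0.8258.

0.826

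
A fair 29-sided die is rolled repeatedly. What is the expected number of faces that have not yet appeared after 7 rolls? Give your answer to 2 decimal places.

22.68

For each face, P(unseen after 7) = (28/29)^7 = 0.782.
By linearity of expectation, E[unseen] = 29·(28/29)^7 = 22.684.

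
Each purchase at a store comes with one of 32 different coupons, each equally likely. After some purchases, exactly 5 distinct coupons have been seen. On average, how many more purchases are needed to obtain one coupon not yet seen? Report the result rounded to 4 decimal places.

1.1852

The number of purchases until the next new coupon is geometric with success probability 27/32, so its mean is 32/27.
E = 32/27 = 1.18519.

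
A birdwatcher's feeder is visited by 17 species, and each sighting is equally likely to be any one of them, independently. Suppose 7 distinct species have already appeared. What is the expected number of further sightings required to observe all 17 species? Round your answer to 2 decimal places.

From k distinct to k+1 distinct takes on average 17/(17-k) sightings.
Sum over k = 7,...,16: E = 17/10 + 17/9 + 17/8 + ... + 17/2 + 17/1 = 49.792.

49.79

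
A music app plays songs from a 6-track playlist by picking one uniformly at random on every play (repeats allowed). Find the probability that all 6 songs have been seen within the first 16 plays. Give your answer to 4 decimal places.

Let A_i be the event that song i is missing after 16 plays. By inclusion–exclusion on the A_i,
P(all seen) = Σ_{j=0}^{6} (-1)^j C(6,j)((6-j)/6)^16
= 1.00000 - 0.32453 + 0.02284 - 0.00031 + 0.00000 - 0.00000 + 0.00000
= 0.69800.

0.6980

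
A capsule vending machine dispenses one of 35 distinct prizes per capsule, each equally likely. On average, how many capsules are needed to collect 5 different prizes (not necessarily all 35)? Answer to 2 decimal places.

5.31

With k distinct prizes already seen, the next new one arrives after an expected 35/(35-k) capsules.
Sum over k = 0,...,4: E = 35/35 + 35/34 + 35/33 + 35/32 + 35/31 = 5.313.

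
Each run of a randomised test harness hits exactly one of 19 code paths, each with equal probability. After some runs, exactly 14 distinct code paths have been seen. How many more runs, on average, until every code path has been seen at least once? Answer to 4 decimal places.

With k distinct code paths already seen, the next new one takes an expected 19/(19-k) runs.
Sum over k = 14,...,18: E = 19/5 + 19/4 + 19/3 + 19/2 + 19/1 = 43.38333.

43.3833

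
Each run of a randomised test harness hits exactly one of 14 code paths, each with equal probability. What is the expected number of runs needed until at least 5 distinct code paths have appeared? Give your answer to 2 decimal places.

5.92

Going from k to k+1 distinct takes a geometric number of runs with mean 14/(14-k).
Sum over k = 0,...,4: E = 14/14 + 14/13 + 14/12 + 14/11 + 14/10 = 5.916.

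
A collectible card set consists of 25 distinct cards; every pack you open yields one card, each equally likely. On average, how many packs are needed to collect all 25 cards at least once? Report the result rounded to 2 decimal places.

After k distinct cards have appeared, the next pack gives a new one with probability (25-k)/25, so the expected wait for the (k+1)-th is 25/(25-k).
E[T] = 25/25 + 25/24 + 25/23 + ... + 25/2 + 25/1 = 25·H_{25}.
H_{25} = 3.816, so E[T] = 95.399.

95.40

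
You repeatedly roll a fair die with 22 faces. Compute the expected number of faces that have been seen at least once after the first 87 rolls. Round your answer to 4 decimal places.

21.6156

For each face, P(seen in 87 rolls) = 1 - (21/22)^87 = 0.98253.
By linearity of expectation, E[distinct seen] = 22·(1 - (21/22)^87) = 21.61565.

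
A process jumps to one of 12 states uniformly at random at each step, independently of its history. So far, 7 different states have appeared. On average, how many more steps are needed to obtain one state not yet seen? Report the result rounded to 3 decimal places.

The number of steps until the next new state is geometric with success probability 5/12, so its mean is 12/5.
E = 12/5 = 2.4000.

2.400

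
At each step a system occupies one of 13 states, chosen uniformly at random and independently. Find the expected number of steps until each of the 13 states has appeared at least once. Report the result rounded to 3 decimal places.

After k distinct states have appeared, the next step gives a new one with probability (13-k)/13, so the expected wait for the (k+1)-th is 13/(13-k).
E[T] = 13/13 + 13/12 + 13/11 + ... + 13/2 + 13/1 = 13·H_{13}.
H_{13} = 3.1801, so E[T] = 41.3417.

41.342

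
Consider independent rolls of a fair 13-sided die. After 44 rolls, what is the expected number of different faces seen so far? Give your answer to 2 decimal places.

12.62

For each face, P(seen in 44 rolls) = 1 - (12/13)^44 = 0.970.
By linearity of expectation, E[distinct seen] = 13·(1 - (12/13)^44) = 12.616.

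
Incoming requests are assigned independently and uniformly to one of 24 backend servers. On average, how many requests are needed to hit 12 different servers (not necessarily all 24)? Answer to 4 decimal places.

16.1459

With k distinct servers already seen, the next new one arrives after an expected 24/(24-k) requests.
Sum over k = 0,...,11: E = 24/24 + 24/23 + 24/22 + ... + 24/14 + 24/13 = 16.14594.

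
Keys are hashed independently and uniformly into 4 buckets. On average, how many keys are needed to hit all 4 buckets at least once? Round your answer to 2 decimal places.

The wait to go from k to k+1 distinct buckets is geometric with mean 4/(4-k).
E[T] = 4/4 + 4/3 + 4/2 + 4/1 = 4·H_{4}.
H_{4} = 2.083, so E[T] = 8.333.

8.33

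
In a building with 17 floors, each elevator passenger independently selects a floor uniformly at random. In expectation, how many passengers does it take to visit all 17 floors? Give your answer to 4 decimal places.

After k distinct floors have appeared, the next passenger gives a new one with probability (17-k)/17, so the expected wait for the (k+1)-th is 17/(17-k).
E[T] = 17/17 + 17/16 + 17/15 + ... + 17/2 + 17/1 = 17·H_{17}.
H_{17} = 3.43955, so E[T] = 58.47239.

58.4724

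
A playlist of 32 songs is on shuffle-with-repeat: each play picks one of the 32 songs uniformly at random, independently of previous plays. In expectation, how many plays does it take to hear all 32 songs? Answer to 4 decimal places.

Split into phases: going from k distinct to k+1 distinct takes on average 32/(32-k) plays.
E[T] = 32/32 + 32/31 + 32/30 + ... + 32/2 + 32/1 = 32·H_{32}.
H_{32} = 4.05850, so E[T] = 129.87185.

129.8718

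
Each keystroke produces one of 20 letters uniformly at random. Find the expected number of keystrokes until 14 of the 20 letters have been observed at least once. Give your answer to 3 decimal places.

Going from k to k+1 distinct takes a geometric number of keystrokes with mean 20/(20-k).
Sum over k = 0,...,13: E = 20/20 + 20/19 + 20/18 + ... + 20/8 + 20/7 = 22.9548.

22.955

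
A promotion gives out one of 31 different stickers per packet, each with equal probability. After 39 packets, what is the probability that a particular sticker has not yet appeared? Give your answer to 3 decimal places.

0.278

Each packet misses the fixed sticker with probability (31-1)/31 = 30/31, independently.
P(still missing after 39) = (30/31)^39 = 0.2784.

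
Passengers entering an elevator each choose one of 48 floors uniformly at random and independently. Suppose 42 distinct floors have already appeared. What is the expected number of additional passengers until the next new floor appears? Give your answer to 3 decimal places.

8.000

The number of passengers until the next new floor is geometric with success probability 6/48, so its mean is 48/6.
E = 48/6 = 8.0000.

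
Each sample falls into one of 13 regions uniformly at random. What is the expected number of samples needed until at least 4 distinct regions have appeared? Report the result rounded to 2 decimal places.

4.57

Going from k to k+1 distinct takes a geometric number of samples with mean 13/(13-k).
Sum over k = 0,...,3: E = 13/13 + 13/12 + 13/11 + 13/10 = 4.565.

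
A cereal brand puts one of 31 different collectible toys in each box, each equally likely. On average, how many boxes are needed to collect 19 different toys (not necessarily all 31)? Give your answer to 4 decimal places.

With k distinct toys already seen, the next new one arrives after an expected 31/(31-k) boxes.
Sum over k = 0,...,18: E = 31/31 + 31/30 + 31/29 + ... + 31/14 + 31/13 = 28.64507.

28.6451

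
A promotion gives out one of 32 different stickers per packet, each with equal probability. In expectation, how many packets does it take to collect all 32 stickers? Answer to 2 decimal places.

129.87

The wait to go from k to k+1 distinct stickers is geometric with mean 32/(32-k).
E[T] = 32/32 + 32/31 + 32/30 + ... + 32/2 + 32/1 = 32·H_{32}.
H_{32} = 4.058, so E[T] = 129.872.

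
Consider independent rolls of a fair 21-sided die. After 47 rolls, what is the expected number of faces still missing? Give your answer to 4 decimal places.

2.1199

For each face, P(unseen after 47) = (20/21)^47 = 0.10095.
By linearity of expectation, E[unseen] = 21·(20/21)^47 = 2.11993.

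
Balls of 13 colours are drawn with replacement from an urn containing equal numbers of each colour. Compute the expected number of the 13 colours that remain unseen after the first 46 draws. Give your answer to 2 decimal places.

0.33

For each colour, P(unseen after 46) = (12/13)^46 = 0.025.
By linearity of expectation, E[unseen] = 13·(12/13)^46 = 0.327.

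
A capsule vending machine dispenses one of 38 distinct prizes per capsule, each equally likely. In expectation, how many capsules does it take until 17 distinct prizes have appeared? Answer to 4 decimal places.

22.1366

Going from k to k+1 distinct takes a geometric number of capsules with mean 38/(38-k).
Sum over k = 0,...,16: E = 38/38 + 38/37 + 38/36 + ... + 38/23 + 38/22 = 22.13665.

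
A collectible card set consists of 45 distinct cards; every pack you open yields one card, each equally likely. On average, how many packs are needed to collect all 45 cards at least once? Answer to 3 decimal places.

The wait to go from k to k+1 distinct cards is geometric with mean 45/(45-k).
E[T] = 45/45 + 45/44 + 45/43 + ... + 45/2 + 45/1 = 45·H_{45}.
H_{45} = 4.3949, so E[T] = 197.7727.

197.773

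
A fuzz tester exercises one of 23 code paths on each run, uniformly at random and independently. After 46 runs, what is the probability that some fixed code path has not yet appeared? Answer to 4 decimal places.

0.1294

Each run misses the fixed code path with probability (23-1)/23 = 22/23, independently.
P(still missing after 46) = (22/23)^46 = 0.12941.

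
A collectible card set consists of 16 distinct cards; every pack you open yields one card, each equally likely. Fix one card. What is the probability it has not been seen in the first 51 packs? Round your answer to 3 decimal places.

0.037

Each pack misses the fixed card with probability (16-1)/16 = 15/16, independently.
P(still missing after 51) = (15/16)^51 = 0.0372.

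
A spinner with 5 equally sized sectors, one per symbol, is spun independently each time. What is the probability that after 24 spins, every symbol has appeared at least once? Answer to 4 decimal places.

0.9764

By inclusion–exclusion over which symbols are missing,
P(all seen) = Σ_{j=0}^{5} (-1)^j C(5,j)((5-j)/5)^24
= 1.00000 - 0.02361 + 0.00005 - 0.00000 + 0.00000 - 0.00000
= 0.97644.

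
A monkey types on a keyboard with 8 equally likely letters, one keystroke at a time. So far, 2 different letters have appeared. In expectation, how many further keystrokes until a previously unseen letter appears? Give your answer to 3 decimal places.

1.333

Each keystroke yields a new letter with probability (8-2)/8 = 6/8, so the wait is geometric with mean 8/6.
E = 8/6 = 1.3333.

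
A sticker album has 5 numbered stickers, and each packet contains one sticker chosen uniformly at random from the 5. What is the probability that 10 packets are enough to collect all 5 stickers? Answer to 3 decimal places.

By inclusion–exclusion over which stickers are missing,
P(all seen) = Σ_{j=0}^{5} (-1)^j C(5,j)((5-j)/5)^10
= 1.0000 - 0.5369 + 0.0605 - 0.0010 + 0.0000 - 0.0000
= 0.5225.

0.523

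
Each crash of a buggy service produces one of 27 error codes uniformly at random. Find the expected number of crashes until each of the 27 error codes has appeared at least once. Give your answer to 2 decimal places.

105.07

After k distinct error codes have appeared, the next crash gives a new one with probability (27-k)/27, so the expected wait for the (k+1)-th is 27/(27-k).
E[T] = 27/27 + 27/26 + 27/25 + ... + 27/2 + 27/1 = 27·H_{27}.
H_{27} = 3.891, so E[T] = 105.069.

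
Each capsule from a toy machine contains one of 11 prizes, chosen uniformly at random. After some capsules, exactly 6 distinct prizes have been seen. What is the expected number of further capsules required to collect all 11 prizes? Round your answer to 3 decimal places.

25.117

With k distinct prizes already seen, the next new one takes an expected 11/(11-k) capsules.
Sum over k = 6,...,10: E = 11/5 + 11/4 + 11/3 + 11/2 + 11/1 = 25.1167.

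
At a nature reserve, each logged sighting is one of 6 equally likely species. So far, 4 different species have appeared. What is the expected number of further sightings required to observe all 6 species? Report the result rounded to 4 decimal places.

9.0000

The wait to go from k to k+1 distinct species is geometric with mean 6/(6-k).
Sum over k = 4,...,5: E = 6/2 + 6/1 = 9.00000.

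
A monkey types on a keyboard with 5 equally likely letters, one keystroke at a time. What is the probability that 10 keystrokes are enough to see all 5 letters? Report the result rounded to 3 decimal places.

0.523

By inclusion–exclusion over which letters are missing,
P(all seen) = Σ_{j=0}^{5} (-1)^j C(5,j)((5-j)/5)^10
= 1.0000 - 0.5369 + 0.0605 - 0.0010 + 0.0000 - 0.0000
= 0.5225.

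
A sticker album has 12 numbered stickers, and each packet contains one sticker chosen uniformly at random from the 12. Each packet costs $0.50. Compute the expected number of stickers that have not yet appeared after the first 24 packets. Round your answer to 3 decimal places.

For each sticker, P(unseen after 24) = (11/12)^24 = 0.1239.
By linearity of expectation, E[unseen] = 12·(11/12)^24 = 1.4868.

1.487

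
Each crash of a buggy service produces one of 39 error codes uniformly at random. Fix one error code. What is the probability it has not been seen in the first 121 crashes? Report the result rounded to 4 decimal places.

Each crash misses the fixed error code with probability (39-1)/39 = 38/39, independently.
P(still missing after 121) = (38/39)^121 = 0.04315.

0.0432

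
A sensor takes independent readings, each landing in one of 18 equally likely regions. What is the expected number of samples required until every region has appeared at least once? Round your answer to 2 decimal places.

After k distinct regions have appeared, the next sample gives a new one with probability (18-k)/18, so the expected wait for the (k+1)-th is 18/(18-k).
E[T] = 18/18 + 18/17 + 18/16 + ... + 18/2 + 18/1 = 18·H_{18}.
H_{18} = 3.495, so E[T] = 62.912.

62.91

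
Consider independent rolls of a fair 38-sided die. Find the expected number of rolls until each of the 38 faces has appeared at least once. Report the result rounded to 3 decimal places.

160.660

After k distinct faces have appeared, the next roll gives a new one with probability (38-k)/38, so the expected wait for the (k+1)-th is 38/(38-k).
E[T] = 38/38 + 38/37 + 38/36 + ... + 38/2 + 38/1 = 38·H_{38}.
H_{38} = 4.2279, so E[T] = 160.6603.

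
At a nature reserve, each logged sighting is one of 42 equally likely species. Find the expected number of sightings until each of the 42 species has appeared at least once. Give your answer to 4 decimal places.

After k distinct species have appeared, the next sighting gives a new one with probability (42-k)/42, so the expected wait for the (k+1)-th is 42/(42-k).
E[T] = 42/42 + 42/41 + 42/40 + ... + 42/2 + 42/1 = 42·H_{42}.
H_{42} = 4.32674, so E[T] = 181.72320.

181.7232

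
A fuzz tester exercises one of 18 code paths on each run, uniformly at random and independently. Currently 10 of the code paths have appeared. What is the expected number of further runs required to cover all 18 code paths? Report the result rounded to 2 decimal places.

With k distinct code paths already seen, the next new one takes an expected 18/(18-k) runs.
Sum over k = 10,...,17: E = 18/8 + 18/7 + 18/6 + ... + 18/2 + 18/1 = 48.921.

48.92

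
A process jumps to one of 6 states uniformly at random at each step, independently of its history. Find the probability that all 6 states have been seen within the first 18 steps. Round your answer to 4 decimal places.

By inclusion–exclusion over which states are missing,
P(all seen) = Σ_{j=0}^{6} (-1)^j C(6,j)((6-j)/6)^18
= 1.00000 - 0.22537 + 0.01015 - 0.00008 + 0.00000 - 0.00000 + 0.00000
= 0.78471.

0.7847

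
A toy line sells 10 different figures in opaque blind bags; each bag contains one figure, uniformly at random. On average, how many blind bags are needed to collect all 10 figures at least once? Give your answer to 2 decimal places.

After k distinct figures have appeared, the next blind bag gives a new one with probability (10-k)/10, so the expected wait for the (k+1)-th is 10/(10-k).
E[T] = 10/10 + 10/9 + 10/8 + ... + 10/2 + 10/1 = 10·H_{10}.
H_{10} = 2.929, so E[T] = 29.290.

29.29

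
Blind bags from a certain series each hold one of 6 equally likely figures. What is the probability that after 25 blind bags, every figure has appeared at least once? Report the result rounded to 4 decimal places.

0.9377

Let A_i be the event that figure i is missing after 25 blind bags. By inclusion–exclusion on the A_i,
P(all seen) = Σ_{j=0}^{6} (-1)^j C(6,j)((6-j)/6)^25
= 1.00000 - 0.06290 + 0.00059 - 0.00000 + 0.00000 - 0.00000 + 0.00000
= 0.93770.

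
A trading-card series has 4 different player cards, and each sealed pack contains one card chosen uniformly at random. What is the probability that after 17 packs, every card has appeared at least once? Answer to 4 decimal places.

Let A_i be the event that card i is missing after 17 packs. By inclusion–exclusion on the A_i,
P(all seen) = Σ_{j=0}^{4} (-1)^j C(4,j)((4-j)/4)^17
= 1.00000 - 0.03007 + 0.00005 - 0.00000 + 0.00000
= 0.96998.

0.9700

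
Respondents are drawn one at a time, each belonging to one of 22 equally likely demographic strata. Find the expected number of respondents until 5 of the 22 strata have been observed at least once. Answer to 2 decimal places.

Going from k to k+1 distinct takes a geometric number of respondents with mean 22/(22-k).
Sum over k = 0,...,4: E = 22/22 + 22/21 + 22/20 + 22/19 + 22/18 = 5.528.

5.53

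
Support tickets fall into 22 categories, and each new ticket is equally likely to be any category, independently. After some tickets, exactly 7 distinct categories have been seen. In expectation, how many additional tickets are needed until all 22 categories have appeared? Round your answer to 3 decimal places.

73.001

From k distinct to k+1 distinct takes on average 22/(22-k) tickets.
Sum over k = 7,...,21: E = 22/15 + 22/14 + 22/13 + ... + 22/2 + 22/1 = 73.0010.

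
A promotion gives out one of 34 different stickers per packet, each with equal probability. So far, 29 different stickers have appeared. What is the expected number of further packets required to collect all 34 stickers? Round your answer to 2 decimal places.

With k distinct stickers already seen, the next new one takes an expected 34/(34-k) packets.
Sum over k = 29,...,33: E = 34/5 + 34/4 + 34/3 + 34/2 + 34/1 = 77.633.

77.63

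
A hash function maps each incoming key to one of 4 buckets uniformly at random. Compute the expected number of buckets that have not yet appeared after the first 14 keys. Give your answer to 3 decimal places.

0.071

For each bucket, P(unseen after 14) = (3/4)^14 = 0.0178.
By linearity of expectation, E[unseen] = 4·(3/4)^14 = 0.0713.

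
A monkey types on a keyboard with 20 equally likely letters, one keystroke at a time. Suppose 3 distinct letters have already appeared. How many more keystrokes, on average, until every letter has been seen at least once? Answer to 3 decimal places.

68.791

From k distinct to k+1 distinct takes on average 20/(20-k) keystrokes.
Sum over k = 3,...,19: E = 20/17 + 20/16 + 20/15 + ... + 20/2 + 20/1 = 68.7911.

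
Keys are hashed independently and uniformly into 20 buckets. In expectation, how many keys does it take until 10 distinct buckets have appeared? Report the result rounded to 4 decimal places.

Going from k to k+1 distinct takes a geometric number of keys with mean 20/(20-k).
Sum over k = 0,...,9: E = 20/20 + 20/19 + 20/18 + ... + 20/12 + 20/11 = 13.37543.

13.3754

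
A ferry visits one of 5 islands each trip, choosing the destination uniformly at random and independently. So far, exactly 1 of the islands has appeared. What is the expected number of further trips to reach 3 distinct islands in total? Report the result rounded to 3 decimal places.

2.917

From k distinct to k+1 distinct takes on average 5/(5-k) trips.
Sum over k = 1,...,2: E = 5/4 + 5/3 = 2.9167.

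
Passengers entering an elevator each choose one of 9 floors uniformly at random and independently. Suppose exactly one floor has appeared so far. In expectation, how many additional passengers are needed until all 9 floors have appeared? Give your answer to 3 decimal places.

24.461

The wait to go from k to k+1 distinct floors is geometric with mean 9/(9-k).
Sum over k = 1,...,8: E = 9/8 + 9/7 + 9/6 + ... + 9/2 + 9/1 = 24.4607.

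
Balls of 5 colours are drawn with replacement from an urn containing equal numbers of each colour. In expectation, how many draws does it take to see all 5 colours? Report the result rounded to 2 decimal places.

11.42

After k distinct colours have appeared, the next draw gives a new one with probability (5-k)/5, so the expected wait for the (k+1)-th is 5/(5-k).
E[T] = 5/5 + 5/4 + 5/3 + 5/2 + 5/1 = 5·H_{5}.
H_{5} = 2.283, so E[T] = 11.417.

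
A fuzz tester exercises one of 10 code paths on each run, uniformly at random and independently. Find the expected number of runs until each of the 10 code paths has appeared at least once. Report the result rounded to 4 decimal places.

After k distinct code paths have appeared, the next run gives a new one with probability (10-k)/10, so the expected wait for the (k+1)-th is 10/(10-k).
E[T] = 10/10 + 10/9 + 10/8 + ... + 10/2 + 10/1 = 10·H_{10}.
H_{10} = 2.92897, so E[T] = 29.28968.

29.2897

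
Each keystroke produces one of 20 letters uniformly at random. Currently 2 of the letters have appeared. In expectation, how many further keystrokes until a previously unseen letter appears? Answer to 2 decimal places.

1.11

Each keystroke yields a new letter with probability (20-2)/20 = 18/20, so the wait is geometric with mean 20/18.
E = 20/18 = 1.111.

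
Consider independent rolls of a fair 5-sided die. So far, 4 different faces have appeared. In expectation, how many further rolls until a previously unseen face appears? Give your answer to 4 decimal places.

The number of rolls until the next new face is geometric with success probability 1/5, so its mean is 5/1.
E = 5/1 = 5.00000.

5.0000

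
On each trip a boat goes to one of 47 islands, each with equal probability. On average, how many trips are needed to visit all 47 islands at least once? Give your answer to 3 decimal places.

208.584

The wait to go from k to k+1 distinct islands is geometric with mean 47/(47-k).
E[T] = 47/47 + 47/46 + 47/45 + ... + 47/2 + 47/1 = 47·H_{47}.
H_{47} = 4.4380, so E[T] = 208.5843.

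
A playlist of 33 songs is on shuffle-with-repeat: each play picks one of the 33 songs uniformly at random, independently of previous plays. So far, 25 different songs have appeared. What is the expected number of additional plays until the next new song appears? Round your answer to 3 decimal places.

4.125

The number of plays until the next new song is geometric with success probability 8/33, so its mean is 33/8.
E = 33/8 = 4.1250.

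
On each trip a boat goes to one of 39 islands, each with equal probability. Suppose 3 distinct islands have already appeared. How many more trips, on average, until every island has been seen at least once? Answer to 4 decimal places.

The wait to go from k to k+1 distinct islands is geometric with mean 39/(39-k).
Sum over k = 3,...,38: E = 39/36 + 39/35 + 39/34 + ... + 39/2 + 39/1 = 162.80781.

162.8078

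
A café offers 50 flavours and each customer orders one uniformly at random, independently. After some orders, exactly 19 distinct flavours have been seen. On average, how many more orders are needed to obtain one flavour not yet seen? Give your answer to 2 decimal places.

1.61

Each order yields a new flavour with probability (50-19)/50 = 31/50, so the wait is geometric with mean 50/31.
E = 50/31 = 1.613.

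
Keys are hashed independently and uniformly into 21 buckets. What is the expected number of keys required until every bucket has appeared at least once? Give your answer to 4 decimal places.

76.5525

The wait to go from k to k+1 distinct buckets is geometric with mean 21/(21-k).
E[T] = 21/21 + 21/20 + 21/19 + ... + 21/2 + 21/1 = 21·H_{21}.
H_{21} = 3.64536, so E[T] = 76.55253.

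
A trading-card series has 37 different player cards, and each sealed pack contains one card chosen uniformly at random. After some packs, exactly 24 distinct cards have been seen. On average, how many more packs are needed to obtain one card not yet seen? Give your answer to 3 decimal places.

2.846

Each pack yields a new card with probability (37-24)/37 = 13/37, so the wait is geometric with mean 37/13.
E = 37/13 = 2.8462.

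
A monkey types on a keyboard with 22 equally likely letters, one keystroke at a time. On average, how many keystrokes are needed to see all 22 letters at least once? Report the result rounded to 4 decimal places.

After k distinct letters have appeared, the next keystroke gives a new one with probability (22-k)/22, so the expected wait for the (k+1)-th is 22/(22-k).
E[T] = 22/22 + 22/21 + 22/20 + ... + 22/2 + 22/1 = 22·H_{22}.
H_{22} = 3.69081, so E[T] = 81.19789.

81.1979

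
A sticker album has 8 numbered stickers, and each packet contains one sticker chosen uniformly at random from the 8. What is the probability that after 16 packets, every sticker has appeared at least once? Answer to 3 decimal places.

0.307

By inclusion–exclusion over which stickers are missing,
P(all seen) = Σ_{j=0}^{8} (-1)^j C(8,j)((8-j)/8)^16
= 1.0000 - 0.9445 + 0.2806 - 0.0304 + 0.0011 - 0.0000 + 0.0000 - 0.0000 + 0.0000
= 0.3068.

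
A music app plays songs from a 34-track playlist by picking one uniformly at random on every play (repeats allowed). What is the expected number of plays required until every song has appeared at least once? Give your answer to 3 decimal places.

After k distinct songs have appeared, the next play gives a new one with probability (34-k)/34, so the expected wait for the (k+1)-th is 34/(34-k).
E[T] = 34/34 + 34/33 + 34/32 + ... + 34/2 + 34/1 = 34·H_{34}.
H_{34} = 4.1182, so E[T] = 140.0191.

140.019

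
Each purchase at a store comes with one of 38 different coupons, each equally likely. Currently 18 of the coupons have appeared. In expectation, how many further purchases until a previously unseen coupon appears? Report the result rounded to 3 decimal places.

The number of purchases until the next new coupon is geometric with success probability 20/38, so its mean is 38/20.
E = 38/20 = 1.9000.

1.900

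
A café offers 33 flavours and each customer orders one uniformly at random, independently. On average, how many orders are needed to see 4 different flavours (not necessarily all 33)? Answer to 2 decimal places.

With k distinct flavours already seen, the next new one arrives after an expected 33/(33-k) orders.
Sum over k = 0,...,3: E = 33/33 + 33/32 + 33/31 + 33/30 = 4.196.

4.20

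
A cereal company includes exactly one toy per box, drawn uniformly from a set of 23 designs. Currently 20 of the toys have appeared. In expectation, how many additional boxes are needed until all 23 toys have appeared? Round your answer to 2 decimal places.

42.17

The wait to go from k to k+1 distinct toys is geometric with mean 23/(23-k).
Sum over k = 20,...,22: E = 23/3 + 23/2 + 23/1 = 42.167.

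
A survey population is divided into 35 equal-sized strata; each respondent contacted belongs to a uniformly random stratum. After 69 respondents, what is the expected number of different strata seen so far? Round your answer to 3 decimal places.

30.264

For each stratum, P(seen in 69 respondents) = 1 - (34/35)^69 = 0.8647.
By linearity of expectation, E[distinct seen] = 35·(1 - (34/35)^69) = 30.2639.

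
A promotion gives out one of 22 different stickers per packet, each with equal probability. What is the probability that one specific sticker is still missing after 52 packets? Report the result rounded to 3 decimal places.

Each packet misses the fixed sticker with probability (22-1)/22 = 21/22, independently.
P(still missing after 52) = (21/22)^52 = 0.0890.

0.089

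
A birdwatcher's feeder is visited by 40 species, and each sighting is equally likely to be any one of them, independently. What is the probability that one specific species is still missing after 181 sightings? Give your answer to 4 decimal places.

0.0102

On each sighting the fixed species fails to appear with probability 39/40.
P(still missing after 181) = (39/40)^181 = 0.01023.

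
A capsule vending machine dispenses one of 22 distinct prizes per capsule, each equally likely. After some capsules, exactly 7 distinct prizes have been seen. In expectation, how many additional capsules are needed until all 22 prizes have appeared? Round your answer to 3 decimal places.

73.001

The wait to go from k to k+1 distinct prizes is geometric with mean 22/(22-k).
Sum over k = 7,...,21: E = 22/15 + 22/14 + 22/13 + ... + 22/2 + 22/1 = 73.0010.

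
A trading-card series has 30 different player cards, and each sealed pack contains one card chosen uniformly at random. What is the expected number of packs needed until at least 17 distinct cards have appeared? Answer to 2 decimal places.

24.45

Going from k to k+1 distinct takes a geometric number of packs with mean 30/(30-k).
Sum over k = 0,...,16: E = 30/30 + 30/29 + 30/28 + ... + 30/15 + 30/14 = 24.446.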